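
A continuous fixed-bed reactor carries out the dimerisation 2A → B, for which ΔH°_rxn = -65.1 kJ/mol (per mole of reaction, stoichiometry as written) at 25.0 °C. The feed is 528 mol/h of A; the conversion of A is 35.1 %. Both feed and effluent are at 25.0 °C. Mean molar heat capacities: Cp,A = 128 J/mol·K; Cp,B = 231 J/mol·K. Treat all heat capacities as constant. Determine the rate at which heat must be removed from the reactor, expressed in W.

Extent of reaction ξ = 0.351 × 528 / 2 = 92.664 mol/h
Reaction term: ξ·ΔH°_rxn = 92.664 × -65.1 = -6032.4 kJ/h
Q = ΔH = -6032.4 kJ/h = -1.6757 kW
Heat removed = 1675.7 W

Q_out = 1680 W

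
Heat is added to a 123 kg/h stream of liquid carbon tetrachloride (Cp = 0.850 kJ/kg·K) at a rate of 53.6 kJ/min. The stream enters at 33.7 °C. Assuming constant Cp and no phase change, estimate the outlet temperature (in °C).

T_out = 64.5 °C

Q = 53.6 kJ/min = 3216 kJ/h
ΔT = Q/(ṁ·Cp) = 3216/(123×0.850) = 30.76 K
T_out = 33.7 + 30.76 = 64.46 °C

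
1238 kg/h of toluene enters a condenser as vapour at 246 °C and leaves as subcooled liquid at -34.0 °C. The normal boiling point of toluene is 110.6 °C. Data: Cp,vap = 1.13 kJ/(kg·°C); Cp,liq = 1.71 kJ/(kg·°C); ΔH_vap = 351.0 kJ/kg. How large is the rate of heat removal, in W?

vapour 246→110.6 °C: -153 kJ/kg
condensation at 110.6 °C: -351 kJ/kg
liquid 110.6→-34.0 °C: -247.27 kJ/kg
Δh = -153 + -351 + -247.27 = -751.27 kJ/kg
Q = ṁ·Δh = 1238 kg/h × -751.27 kJ/kg = -930070 kJ/h
|Q| = 258.35 kW = 258350 W

Q_c = 258000 W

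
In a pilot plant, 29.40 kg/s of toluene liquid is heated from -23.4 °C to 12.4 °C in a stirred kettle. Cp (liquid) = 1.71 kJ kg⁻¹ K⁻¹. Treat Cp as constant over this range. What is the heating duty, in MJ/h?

Q = 6480 MJ/h

Q = ṁ·Cp·ΔT = 29.40 × 1.71 × (12.4 − -23.4) = 1799.8 kJ/s
Heating duty = 6479.3 MJ/h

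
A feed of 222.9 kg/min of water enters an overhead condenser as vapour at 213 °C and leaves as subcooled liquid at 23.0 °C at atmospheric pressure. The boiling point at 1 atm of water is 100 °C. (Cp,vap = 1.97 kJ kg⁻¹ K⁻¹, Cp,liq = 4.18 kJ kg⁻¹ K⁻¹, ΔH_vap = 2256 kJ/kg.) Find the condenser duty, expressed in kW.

Q_c = 10400 kW

vapour 213→100 °C: -222.61 kJ/kg
condensation at 100 °C: -2256 kJ/kg
liquid 100→23.0 °C: -321.86 kJ/kg
Δh = -222.61 + -2256 + -321.86 = -2800.5 kJ/kg
Q = ṁ·Δh = 222.9 kg/min × -2800.5 kJ/kg = -624220 kJ/min
|Q| = 10404 kW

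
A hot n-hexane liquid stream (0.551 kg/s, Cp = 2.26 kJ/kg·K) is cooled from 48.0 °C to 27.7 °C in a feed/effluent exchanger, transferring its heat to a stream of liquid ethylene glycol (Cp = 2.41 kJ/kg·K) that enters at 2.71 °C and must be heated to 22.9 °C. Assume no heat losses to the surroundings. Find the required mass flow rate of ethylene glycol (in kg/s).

Heat released by hot stream: Q = 0.551 × 2.26 × (48.0 − 27.7) = 25.279 kJ/s
Energy balance on cold side (adiabatic exchanger): Q = ṁ_c·Cp_c·(T_c,out − T_c,in)
ṁ_c = 25.279 / [2.41 × (22.9 − 2.71)] = 0.51952 kg/s

ṁ_c = 0.520 kg/s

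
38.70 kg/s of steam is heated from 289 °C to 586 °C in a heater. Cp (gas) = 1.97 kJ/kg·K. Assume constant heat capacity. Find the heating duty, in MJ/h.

Q = ṁ·Cp·ΔT = 38.70 × 1.97 × (586 − 289) = 22643 kJ/s
Heating duty = 81515 MJ/h

Q = 81500 MJ/h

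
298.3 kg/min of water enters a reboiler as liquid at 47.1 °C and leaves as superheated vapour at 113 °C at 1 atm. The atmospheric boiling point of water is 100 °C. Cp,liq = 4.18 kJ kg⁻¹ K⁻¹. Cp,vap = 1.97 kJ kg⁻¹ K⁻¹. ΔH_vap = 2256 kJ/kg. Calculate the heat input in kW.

liquid 47.1→100 °C: 221.12 kJ/kg
vaporisation at 100 °C: 2256 kJ/kg
vapour 100→113 °C: 25.61 kJ/kg
Δh = 221.12 + 2256 + 25.61 = 2502.7 kJ/kg
Q = ṁ·Δh = 298.3 kg/min × 2502.7 kJ/kg = 746560 kJ/min
|Q| = 12443 kW

Q = 12400 kW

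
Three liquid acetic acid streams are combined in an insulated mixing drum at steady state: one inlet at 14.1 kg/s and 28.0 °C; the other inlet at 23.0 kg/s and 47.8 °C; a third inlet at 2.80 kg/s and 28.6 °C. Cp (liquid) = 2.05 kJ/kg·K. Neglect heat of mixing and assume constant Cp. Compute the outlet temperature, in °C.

Energy balance with Q = 0: Σ ṁᵢCp,ᵢ(T_out − Tᵢ) = 0
T_out = Σ ṁᵢCp,ᵢTᵢ / Σ ṁᵢCp,ᵢ
      = 3227.3 / 81.795 = 39.456 °C

T_out = 39.5 °C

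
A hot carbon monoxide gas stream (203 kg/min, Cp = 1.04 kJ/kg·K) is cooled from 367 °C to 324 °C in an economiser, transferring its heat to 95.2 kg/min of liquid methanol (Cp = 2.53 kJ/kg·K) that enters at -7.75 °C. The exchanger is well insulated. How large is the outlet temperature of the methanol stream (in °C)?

Heat released by hot stream: Q = 203 × 1.04 × (367 − 324) = 9078.2 kJ/min
Energy balance on cold side (adiabatic exchanger): Q = ṁ_c·Cp_c·(T_c,out − T_c,in)
T_c,out = -7.75 + 9078.2/(95.2 × 2.53) = 29.941 °C

T_c,out = 29.9 °C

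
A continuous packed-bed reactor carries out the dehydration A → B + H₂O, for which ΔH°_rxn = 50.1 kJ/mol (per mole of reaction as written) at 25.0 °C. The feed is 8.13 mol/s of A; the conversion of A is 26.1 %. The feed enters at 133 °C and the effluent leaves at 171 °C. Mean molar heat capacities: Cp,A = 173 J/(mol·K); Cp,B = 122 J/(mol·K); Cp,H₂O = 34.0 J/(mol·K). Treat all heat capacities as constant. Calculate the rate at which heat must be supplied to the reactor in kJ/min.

Extent of reaction ξ = 0.261 × 8.13 = 2.1219 mol/s
Reaction term: ξ·ΔH°_rxn = 2.1219 × 50.1 = 106.31 kJ/s
Sensible, feed 133→25 °C: -151.9 kJ/s
Outlet flows (mol/s): A 6.0081, B 2.1219, H₂O 2.1219
Sensible, products 25→171 °C: 200.08 kJ/s
Q = ΔH = 154.49 kJ/s = 154.49 kW
Heat supplied = 9269.3 kJ/min

Q_in = 9270 kJ/min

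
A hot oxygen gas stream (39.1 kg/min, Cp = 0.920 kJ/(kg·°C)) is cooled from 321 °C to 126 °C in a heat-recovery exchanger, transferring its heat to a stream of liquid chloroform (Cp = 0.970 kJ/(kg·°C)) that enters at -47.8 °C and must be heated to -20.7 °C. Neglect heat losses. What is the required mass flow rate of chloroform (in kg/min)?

Heat released by hot stream: Q = 39.1 × 0.920 × (321 − 126) = 7014.5 kJ/min
Energy balance on cold side (adiabatic exchanger): Q = ṁ_c·Cp_c·(T_c,out − T_c,in)
ṁ_c = 7014.5 / [0.970 × (-20.7 − -47.8)] = 266.84 kg/min

ṁ_c = 267 kg/min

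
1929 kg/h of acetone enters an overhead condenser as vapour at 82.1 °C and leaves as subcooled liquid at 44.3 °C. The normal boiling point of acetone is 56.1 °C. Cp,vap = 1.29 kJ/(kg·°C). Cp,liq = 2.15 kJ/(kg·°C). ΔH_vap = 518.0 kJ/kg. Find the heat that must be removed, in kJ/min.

Q_c = 18500 kJ/min

vapour 82.1→56.1 °C: -33.54 kJ/kg
condensation at 56.1 °C: -518 kJ/kg
liquid 56.1→44.3 °C: -25.37 kJ/kg
Δh = -33.54 + -518 + -25.37 = -576.91 kJ/kg
Q = ṁ·Δh = 1929 kg/h × -576.91 kJ/kg = -1.1129e+06 kJ/h
|Q| = 309.13 kW = 18548 kJ/min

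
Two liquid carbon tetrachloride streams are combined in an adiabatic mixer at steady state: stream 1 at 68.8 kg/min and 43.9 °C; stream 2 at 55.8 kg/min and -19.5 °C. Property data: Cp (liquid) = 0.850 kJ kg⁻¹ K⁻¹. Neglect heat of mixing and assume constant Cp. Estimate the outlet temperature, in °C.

Energy balance with Q = 0: Σ ṁᵢCp,ᵢ(T_out − Tᵢ) = 0
T_out = Σ ṁᵢCp,ᵢTᵢ / Σ ṁᵢCp,ᵢ
      = 1642.4 / 105.91 = 15.507 °C

T_out = 15.5 °C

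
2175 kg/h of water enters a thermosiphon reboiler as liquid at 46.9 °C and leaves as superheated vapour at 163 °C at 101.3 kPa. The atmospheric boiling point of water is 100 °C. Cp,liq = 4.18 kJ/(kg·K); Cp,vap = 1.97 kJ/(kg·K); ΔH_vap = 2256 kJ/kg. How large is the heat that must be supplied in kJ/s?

Q = 1570 kJ/s

liquid 46.9→100 °C: 221.96 kJ/kg
vaporisation at 100 °C: 2256 kJ/kg
vapour 100→163 °C: 124.11 kJ/kg
Δh = 221.96 + 2256 + 124.11 = 2602.1 kJ/kg
Q = ṁ·Δh = 2175 kg/h × 2602.1 kJ/kg = 5.6595e+06 kJ/h
|Q| = 1572.1 kW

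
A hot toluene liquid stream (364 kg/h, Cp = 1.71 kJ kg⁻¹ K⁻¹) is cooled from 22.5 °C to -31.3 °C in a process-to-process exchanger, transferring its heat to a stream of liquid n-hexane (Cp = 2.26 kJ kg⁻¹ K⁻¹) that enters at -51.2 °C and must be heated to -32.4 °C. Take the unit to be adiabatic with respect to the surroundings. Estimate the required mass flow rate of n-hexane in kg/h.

ṁ_c = 788 kg/h

Heat released by hot stream: Q = 364 × 1.71 × (22.5 − -31.3) = 33487 kJ/h
Energy balance on cold side (adiabatic exchanger): Q = ṁ_c·Cp_c·(T_c,out − T_c,in)
ṁ_c = 33487 / [2.26 × (-32.4 − -51.2)] = 788.16 kg/h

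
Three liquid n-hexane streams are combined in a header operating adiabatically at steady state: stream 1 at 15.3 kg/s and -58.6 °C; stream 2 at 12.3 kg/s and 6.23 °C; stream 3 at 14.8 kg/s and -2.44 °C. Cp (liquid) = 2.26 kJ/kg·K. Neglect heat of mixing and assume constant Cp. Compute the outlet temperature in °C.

T_out = -20.2 °C

Adiabatic, steady state ⇒ Σ ṁᵢCp,ᵢ(T_out − Tᵢ) = 0
T_out = Σ ṁᵢCp,ᵢTᵢ / Σ ṁᵢCp,ᵢ
      = -1934.7 / 95.824 = -20.19 °C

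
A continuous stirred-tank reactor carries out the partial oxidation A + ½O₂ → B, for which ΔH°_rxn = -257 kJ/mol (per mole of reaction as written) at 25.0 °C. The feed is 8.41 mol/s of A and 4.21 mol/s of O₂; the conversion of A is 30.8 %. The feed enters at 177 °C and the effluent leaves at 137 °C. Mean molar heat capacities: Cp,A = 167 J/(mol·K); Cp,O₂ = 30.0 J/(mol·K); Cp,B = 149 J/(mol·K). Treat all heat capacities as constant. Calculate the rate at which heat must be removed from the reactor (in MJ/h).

Q_out = 2650 MJ/h

Extent of reaction ξ = 0.308 × 8.41 = 2.5903 mol/s
Reaction term: ξ·ΔH°_rxn = 2.5903 × -257 = -665.7 kJ/s
Sensible, feed 177→25 °C: -232.68 kJ/s
Outlet flows (mol/s): A 5.8197, O₂ 2.9149, B 2.5903
Sensible, products 25→137 °C: 161.87 kJ/s
Q = ΔH = -736.51 kJ/s = -736.51 kW
Heat removed = 2651.4 MJ/h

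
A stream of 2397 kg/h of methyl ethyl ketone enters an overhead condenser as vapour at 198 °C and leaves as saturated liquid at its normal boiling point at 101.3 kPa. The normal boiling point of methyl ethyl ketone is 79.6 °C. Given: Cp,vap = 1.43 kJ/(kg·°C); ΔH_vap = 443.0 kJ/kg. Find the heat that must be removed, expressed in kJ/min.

vapour 198→79.6 °C: -169.31 kJ/kg
condensation at 79.6 °C: -443 kJ/kg
Δh = -169.31 + -443 = -612.31 kJ/kg
Q = ṁ·Δh = 2397 kg/h × -612.31 kJ/kg = -1.4677e+06 kJ/h
|Q| = 407.7 kW = 24462 kJ/min

Q_c = 24500 kJ/min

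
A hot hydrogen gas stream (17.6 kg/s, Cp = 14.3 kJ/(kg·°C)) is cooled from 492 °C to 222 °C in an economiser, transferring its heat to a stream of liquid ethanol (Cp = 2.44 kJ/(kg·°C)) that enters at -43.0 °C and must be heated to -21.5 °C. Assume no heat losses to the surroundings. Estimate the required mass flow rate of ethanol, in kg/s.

Heat released by hot stream: Q = 17.6 × 14.3 × (492 − 222) = 67954 kJ/s
Energy balance on cold side (adiabatic exchanger): Q = ṁ_c·Cp_c·(T_c,out − T_c,in)
ṁ_c = 67954 / [2.44 × (-21.5 − -43.0)] = 1295.3 kg/s

ṁ_c = 1300 kg/s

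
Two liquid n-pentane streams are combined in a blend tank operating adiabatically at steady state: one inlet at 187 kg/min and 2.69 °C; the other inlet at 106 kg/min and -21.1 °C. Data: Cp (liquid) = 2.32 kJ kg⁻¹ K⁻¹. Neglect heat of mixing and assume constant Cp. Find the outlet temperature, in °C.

No heat crosses the boundary, so H_out = H_in.
Σ ṁᵢCp,ᵢTᵢ = 187×2.32×2.69 + 106×2.32×-21.1 = -4021.9
Σ ṁᵢCp,ᵢ = 187×2.32 + 106×2.32 = 679.76
T_out = -4021.9 / 679.76 = -5.9166 °C

T_out = -5.92 °C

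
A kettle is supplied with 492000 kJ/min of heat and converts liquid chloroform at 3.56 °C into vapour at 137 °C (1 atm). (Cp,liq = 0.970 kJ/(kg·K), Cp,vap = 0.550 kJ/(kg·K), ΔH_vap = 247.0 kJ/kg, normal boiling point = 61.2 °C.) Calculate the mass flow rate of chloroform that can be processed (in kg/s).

ṁ = 23.8 kg/s

Δh = 0.970×(61.2−3.56) + 247.0 + 0.550×(137−61.2) = 344.6 kJ/kg
Q = 492000 kJ/min = 8200 kJ/s = 8200 kJ/s
ṁ = Q/Δh = 8200 / 344.6 = 23.796 kg/s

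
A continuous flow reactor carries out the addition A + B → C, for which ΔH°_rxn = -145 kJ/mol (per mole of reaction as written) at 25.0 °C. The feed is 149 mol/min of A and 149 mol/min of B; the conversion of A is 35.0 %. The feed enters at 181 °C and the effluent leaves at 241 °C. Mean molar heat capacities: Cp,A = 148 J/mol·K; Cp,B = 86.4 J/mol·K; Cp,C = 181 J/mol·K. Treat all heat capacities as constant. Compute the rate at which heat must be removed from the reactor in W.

Extent of reaction ξ = 0.350 × 149 = 52.15 mol/min
Reaction term: ξ·ΔH°_rxn = 52.15 × -145 = -7561.8 kJ/min
Sensible, feed 181→25 °C: -5448.4 kJ/min
Outlet flows (mol/min): A 96.85, B 96.85, C 52.15
Sensible, products 25→241 °C: 6942.4 kJ/min
Q = ΔH = -6067.7 kJ/min = -101.13 kW
Heat removed = 101130 W

Q_out = 101000 W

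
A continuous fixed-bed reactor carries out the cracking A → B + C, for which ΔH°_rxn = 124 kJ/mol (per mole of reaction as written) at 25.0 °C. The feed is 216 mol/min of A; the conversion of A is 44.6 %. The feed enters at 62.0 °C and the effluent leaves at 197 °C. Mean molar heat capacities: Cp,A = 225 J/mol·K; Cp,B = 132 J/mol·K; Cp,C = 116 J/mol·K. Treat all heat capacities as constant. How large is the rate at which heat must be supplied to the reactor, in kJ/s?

Extent of reaction ξ = 0.446 × 216 = 96.336 mol/min
Reaction term: ξ·ΔH°_rxn = 96.336 × 124 = 11946 kJ/min
Sensible, feed 62.0→25 °C: -1798.2 kJ/min
Outlet flows (mol/min): A 119.66, B 96.336, C 96.336
Sensible, products 25→197 °C: 8740.3 kJ/min
Q = ΔH = 18888 kJ/min = 314.8 kW
Heat supplied = 314.8 kJ/s

Q_in = 315 kJ/s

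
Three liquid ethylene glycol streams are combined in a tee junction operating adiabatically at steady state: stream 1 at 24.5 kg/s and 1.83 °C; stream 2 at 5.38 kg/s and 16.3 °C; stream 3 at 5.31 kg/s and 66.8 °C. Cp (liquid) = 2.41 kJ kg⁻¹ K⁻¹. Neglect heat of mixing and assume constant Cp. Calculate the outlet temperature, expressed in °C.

T_out = 13.8 °C

No heat crosses the boundary, so H_out = H_in.
T_out = Σ ṁᵢCp,ᵢTᵢ / Σ ṁᵢCp,ᵢ
      = 1174.2 / 84.808 = 13.846 °C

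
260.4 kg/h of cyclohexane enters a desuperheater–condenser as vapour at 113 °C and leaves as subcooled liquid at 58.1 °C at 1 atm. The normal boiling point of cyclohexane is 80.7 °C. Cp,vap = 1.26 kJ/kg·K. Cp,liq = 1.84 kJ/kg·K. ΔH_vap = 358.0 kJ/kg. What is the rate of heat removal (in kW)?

vapour 113→80.7 °C: -40.698 kJ/kg
condensation at 80.7 °C: -358 kJ/kg
liquid 80.7→58.1 °C: -41.584 kJ/kg
Δh = -40.698 + -358 + -41.584 = -440.28 kJ/kg
Q = ṁ·Δh = 260.4 kg/h × -440.28 kJ/kg = -114650 kJ/h
|Q| = 31.847 kW

Q_c = 31.8 kW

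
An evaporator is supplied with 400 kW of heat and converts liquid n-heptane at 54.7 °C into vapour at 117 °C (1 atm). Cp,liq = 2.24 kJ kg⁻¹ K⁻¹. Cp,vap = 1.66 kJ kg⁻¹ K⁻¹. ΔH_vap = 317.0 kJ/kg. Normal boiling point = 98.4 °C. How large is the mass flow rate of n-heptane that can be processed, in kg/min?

Δh = 2.24×(98.4−54.7) + 317.0 + 1.66×(117−98.4) = 445.76 kJ/kg
Q = 400 kW = 400 kJ/s = 24000 kJ/min
ṁ = Q/Δh = 24000 / 445.76 = 53.84 kg/min

ṁ = 53.8 kg/min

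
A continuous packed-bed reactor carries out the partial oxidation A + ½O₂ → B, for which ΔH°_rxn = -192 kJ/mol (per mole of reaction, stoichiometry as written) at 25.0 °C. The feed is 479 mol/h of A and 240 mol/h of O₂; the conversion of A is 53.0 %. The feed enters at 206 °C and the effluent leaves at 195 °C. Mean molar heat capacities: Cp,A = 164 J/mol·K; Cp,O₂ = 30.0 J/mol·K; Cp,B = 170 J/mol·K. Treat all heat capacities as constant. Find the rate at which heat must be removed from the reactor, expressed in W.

Q_out = 13900 W

Extent of reaction ξ = 0.530 × 479 = 253.87 mol/h
Reaction term: ξ·ΔH°_rxn = 253.87 × -192 = -48743 kJ/h
Sensible, feed 206→25 °C: -15522 kJ/h
Outlet flows (mol/h): A 225.13, O₂ 113.06, B 253.87
Sensible, products 25→195 °C: 14190 kJ/h
Q = ΔH = -50075 kJ/h = -13.91 kW
Heat removed = 13910 W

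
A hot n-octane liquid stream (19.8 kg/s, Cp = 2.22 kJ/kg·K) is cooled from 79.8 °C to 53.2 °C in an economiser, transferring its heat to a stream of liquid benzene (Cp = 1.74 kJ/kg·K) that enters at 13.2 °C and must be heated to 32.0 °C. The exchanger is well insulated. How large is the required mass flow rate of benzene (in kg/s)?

Heat released by hot stream: Q = 19.8 × 2.22 × (79.8 − 53.2) = 1169.2 kJ/s
Energy balance on cold side (adiabatic exchanger): Q = ṁ_c·Cp_c·(T_c,out − T_c,in)
ṁ_c = 1169.2 / [1.74 × (32.0 − 13.2)] = 35.743 kg/s

ṁ_c = 35.7 kg/s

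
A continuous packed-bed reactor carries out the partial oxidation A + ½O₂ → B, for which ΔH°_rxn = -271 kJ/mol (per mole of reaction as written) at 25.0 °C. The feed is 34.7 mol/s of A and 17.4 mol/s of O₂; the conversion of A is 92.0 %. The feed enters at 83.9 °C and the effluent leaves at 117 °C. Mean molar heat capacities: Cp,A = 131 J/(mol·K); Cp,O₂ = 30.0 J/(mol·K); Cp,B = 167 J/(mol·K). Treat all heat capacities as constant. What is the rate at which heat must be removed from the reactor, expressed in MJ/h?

Q_out = 30300 MJ/h

Extent of reaction ξ = 0.920 × 34.7 = 31.924 mol/s
Reaction term: ξ·ΔH°_rxn = 31.924 × -271 = -8651.4 kJ/s
Sensible, feed 83.9→25 °C: -298.49 kJ/s
Outlet flows (mol/s): A 2.776, O₂ 1.438, B 31.924
Sensible, products 25→117 °C: 527.91 kJ/s
Q = ΔH = -8422 kJ/s = -8422 kW
Heat removed = 30319 MJ/h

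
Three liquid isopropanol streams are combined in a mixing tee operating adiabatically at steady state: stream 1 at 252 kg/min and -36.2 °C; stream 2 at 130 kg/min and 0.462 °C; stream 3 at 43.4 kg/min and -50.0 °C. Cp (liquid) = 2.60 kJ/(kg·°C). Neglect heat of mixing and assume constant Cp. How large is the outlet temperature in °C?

Adiabatic, steady state ⇒ Σ ṁᵢCp,ᵢ(T_out − Tᵢ) = 0
T_out = Σ ṁᵢCp,ᵢTᵢ / Σ ṁᵢCp,ᵢ
      = -29204 / 1106 = -26.404 °C

T_out = -26.4 °C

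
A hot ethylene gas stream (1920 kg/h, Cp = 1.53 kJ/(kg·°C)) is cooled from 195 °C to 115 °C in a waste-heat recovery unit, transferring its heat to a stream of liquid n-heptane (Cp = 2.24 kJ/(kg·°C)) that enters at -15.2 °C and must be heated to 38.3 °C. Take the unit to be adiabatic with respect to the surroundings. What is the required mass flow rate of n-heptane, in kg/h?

Heat released by hot stream: Q = 1920 × 1.53 × (195 − 115) = 235010 kJ/h
Energy balance on cold side (adiabatic exchanger): Q = ṁ_c·Cp_c·(T_c,out − T_c,in)
ṁ_c = 235010 / [2.24 × (38.3 − -15.2)] = 1961 kg/h

ṁ_c = 1960 kg/h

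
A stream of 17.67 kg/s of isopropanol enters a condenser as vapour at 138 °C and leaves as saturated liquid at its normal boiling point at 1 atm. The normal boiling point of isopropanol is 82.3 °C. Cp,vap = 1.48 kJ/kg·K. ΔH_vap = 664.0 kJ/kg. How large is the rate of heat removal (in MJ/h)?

vapour 138→82.3 °C: -82.436 kJ/kg
condensation at 82.3 °C: -664 kJ/kg
Δh = -82.436 + -664 = -746.44 kJ/kg
Q = ṁ·Δh = 17.67 kg/s × -746.44 kJ/kg = -13190 kJ/s
|Q| = 13190 kW = 47482 MJ/h

Q_c = 47500 MJ/h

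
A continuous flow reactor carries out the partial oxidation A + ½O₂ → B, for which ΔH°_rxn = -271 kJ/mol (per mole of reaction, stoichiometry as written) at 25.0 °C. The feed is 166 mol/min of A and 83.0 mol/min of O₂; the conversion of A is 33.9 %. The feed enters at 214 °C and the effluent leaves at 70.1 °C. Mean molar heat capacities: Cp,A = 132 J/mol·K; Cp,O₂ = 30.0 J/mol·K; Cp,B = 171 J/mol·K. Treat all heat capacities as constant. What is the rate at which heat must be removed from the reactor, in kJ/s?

Extent of reaction ξ = 0.339 × 166 = 56.274 mol/min
Reaction term: ξ·ΔH°_rxn = 56.274 × -271 = -15250 kJ/min
Sensible, feed 214→25 °C: -4612 kJ/min
Outlet flows (mol/min): A 109.73, O₂ 54.863, B 56.274
Sensible, products 25→70.1 °C: 1161.4 kJ/min
Q = ΔH = -18701 kJ/min = -311.68 kW
Heat removed = 311.68 kJ/s

Q_out = 312 kJ/s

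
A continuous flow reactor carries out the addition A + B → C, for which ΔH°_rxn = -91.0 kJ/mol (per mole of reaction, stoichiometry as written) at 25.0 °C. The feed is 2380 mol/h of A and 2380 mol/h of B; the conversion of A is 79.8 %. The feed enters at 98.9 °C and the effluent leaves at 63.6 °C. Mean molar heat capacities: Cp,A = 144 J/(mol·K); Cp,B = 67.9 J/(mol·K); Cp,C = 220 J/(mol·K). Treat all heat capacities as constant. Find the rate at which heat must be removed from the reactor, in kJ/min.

Extent of reaction ξ = 0.798 × 2380 = 1899.2 mol/h
Reaction term: ξ·ΔH°_rxn = 1899.2 × -91.0 = -172830 kJ/h
Sensible, feed 98.9→25 °C: -37269 kJ/h
Outlet flows (mol/h): A 480.76, B 480.76, C 1899.2
Sensible, products 25→63.6 °C: 20061 kJ/h
Q = ΔH = -190040 kJ/h = -52.789 kW
Heat removed = 3167.3 kJ/min

Q_out = 3170 kJ/min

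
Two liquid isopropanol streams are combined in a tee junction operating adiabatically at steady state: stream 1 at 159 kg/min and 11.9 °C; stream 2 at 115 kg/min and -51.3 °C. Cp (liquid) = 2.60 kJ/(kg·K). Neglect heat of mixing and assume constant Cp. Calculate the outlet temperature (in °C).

T_out = -14.6 °C

Energy balance with Q = 0: Σ ṁᵢCp,ᵢ(T_out − Tᵢ) = 0
T_out = Σ ṁᵢCp,ᵢTᵢ / Σ ṁᵢCp,ᵢ
      = -10419 / 712.4 = -14.626 °C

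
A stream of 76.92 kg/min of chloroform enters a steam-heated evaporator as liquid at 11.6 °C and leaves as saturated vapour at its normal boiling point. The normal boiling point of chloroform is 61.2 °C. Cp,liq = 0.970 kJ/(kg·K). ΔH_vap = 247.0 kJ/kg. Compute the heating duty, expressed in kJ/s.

liquid 11.6→61.2 °C: 48.112 kJ/kg
vaporisation at 61.2 °C: 247 kJ/kg
Δh = 48.112 + 247 = 295.11 kJ/kg
Q = ṁ·Δh = 76.92 kg/min × 295.11 kJ/kg = 22700 kJ/min
|Q| = 378.33 kW

Q = 378 kJ/s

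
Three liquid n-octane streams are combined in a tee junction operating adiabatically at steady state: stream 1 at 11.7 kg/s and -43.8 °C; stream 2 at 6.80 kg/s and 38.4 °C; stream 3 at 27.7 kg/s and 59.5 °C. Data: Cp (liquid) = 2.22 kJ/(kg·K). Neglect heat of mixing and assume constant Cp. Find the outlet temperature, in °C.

Adiabatic, steady state ⇒ Σ ṁᵢCp,ᵢ(T_out − Tᵢ) = 0
T_out = Σ ṁᵢCp,ᵢTᵢ / Σ ṁᵢCp,ᵢ
      = 3100.9 / 102.56 = 30.234 °C

T_out = 30.2 °C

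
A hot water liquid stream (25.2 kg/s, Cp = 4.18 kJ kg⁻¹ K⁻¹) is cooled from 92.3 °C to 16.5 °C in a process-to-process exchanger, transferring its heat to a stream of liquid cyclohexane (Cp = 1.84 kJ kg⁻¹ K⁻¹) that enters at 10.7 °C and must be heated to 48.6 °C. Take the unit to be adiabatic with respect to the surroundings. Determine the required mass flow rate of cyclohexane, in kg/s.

Heat released by hot stream: Q = 25.2 × 4.18 × (92.3 − 16.5) = 7984.5 kJ/s
Energy balance on cold side (adiabatic exchanger): Q = ṁ_c·Cp_c·(T_c,out − T_c,in)
ṁ_c = 7984.5 / [1.84 × (48.6 − 10.7)] = 114.5 kg/s

ṁ_c = 114 kg/s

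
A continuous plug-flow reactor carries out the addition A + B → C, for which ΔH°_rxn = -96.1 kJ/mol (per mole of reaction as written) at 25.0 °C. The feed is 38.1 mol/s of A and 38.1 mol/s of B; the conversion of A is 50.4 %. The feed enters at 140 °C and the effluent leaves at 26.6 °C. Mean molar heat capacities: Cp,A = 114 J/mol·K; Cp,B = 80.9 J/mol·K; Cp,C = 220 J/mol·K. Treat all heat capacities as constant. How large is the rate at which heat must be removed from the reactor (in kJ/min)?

Q_out = 161000 kJ/min

Extent of reaction ξ = 0.504 × 38.1 = 19.202 mol/s
Reaction term: ξ·ΔH°_rxn = 19.202 × -96.1 = -1845.4 kJ/s
Sensible, feed 140→25 °C: -853.95 kJ/s
Outlet flows (mol/s): A 18.898, B 18.898, C 19.202
Sensible, products 25→26.6 °C: 12.652 kJ/s
Q = ΔH = -2686.7 kJ/s = -2686.7 kW
Heat removed = 161200 kJ/min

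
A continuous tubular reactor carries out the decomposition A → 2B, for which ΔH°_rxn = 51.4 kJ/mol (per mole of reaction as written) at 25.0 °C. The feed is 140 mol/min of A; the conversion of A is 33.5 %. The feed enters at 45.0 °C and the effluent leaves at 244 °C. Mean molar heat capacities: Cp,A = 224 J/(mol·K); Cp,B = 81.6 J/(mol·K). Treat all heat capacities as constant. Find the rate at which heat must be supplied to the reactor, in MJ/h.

Q_in = 482 MJ/h

Extent of reaction ξ = 0.335 × 140 = 46.9 mol/min
Reaction term: ξ·ΔH°_rxn = 46.9 × 51.4 = 2410.7 kJ/min
Sensible, feed 45.0→25 °C: -627.2 kJ/min
Outlet flows (mol/min): A 93.1, B 93.8
Sensible, products 25→244 °C: 6243.4 kJ/min
Q = ΔH = 8026.8 kJ/min = 133.78 kW
Heat supplied = 481.61 MJ/h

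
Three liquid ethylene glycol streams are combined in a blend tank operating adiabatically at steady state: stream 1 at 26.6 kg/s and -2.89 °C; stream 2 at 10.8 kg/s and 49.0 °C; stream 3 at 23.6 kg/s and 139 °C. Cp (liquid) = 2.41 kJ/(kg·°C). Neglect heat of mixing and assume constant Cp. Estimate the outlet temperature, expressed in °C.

No heat crosses the boundary, so H_out = H_in.
T_out = Σ ṁᵢCp,ᵢTᵢ / Σ ṁᵢCp,ᵢ
      = 8995.9 / 147.01 = 61.192 °C

T_out = 61.2 °C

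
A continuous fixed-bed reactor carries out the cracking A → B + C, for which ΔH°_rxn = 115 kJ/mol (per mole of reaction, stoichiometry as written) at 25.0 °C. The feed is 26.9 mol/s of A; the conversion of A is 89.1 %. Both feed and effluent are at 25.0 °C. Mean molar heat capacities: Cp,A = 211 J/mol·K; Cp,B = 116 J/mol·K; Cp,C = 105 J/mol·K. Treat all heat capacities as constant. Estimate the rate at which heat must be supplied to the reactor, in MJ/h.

Extent of reaction ξ = 0.891 × 26.9 = 23.968 mol/s
Reaction term: ξ·ΔH°_rxn = 23.968 × 115 = 2756.3 kJ/s
Q = ΔH = 2756.3 kJ/s = 2756.3 kW
Heat supplied = 9922.7 MJ/h

Q_in = 9920 MJ/h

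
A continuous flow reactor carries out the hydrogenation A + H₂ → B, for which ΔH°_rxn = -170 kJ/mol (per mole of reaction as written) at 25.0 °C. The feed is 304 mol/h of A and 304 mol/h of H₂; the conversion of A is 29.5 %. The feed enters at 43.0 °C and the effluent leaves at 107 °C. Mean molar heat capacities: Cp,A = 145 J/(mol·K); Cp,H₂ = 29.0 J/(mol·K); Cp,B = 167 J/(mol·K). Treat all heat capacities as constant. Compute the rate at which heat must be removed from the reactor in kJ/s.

Q_out = 3.31 kJ/s

Extent of reaction ξ = 0.295 × 304 = 89.68 mol/h
Reaction term: ξ·ΔH°_rxn = 89.68 × -170 = -15246 kJ/h
Sensible, feed 43.0→25 °C: -952.13 kJ/h
Outlet flows (mol/h): A 214.32, H₂ 214.32, B 89.68
Sensible, products 25→107 °C: 4286 kJ/h
Q = ΔH = -11912 kJ/h = -3.3088 kW
Heat removed = 3.3088 kJ/s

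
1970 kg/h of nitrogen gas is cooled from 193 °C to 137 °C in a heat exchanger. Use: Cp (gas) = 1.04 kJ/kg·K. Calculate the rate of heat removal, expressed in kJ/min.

Q = ṁ·Cp·ΔT = 1970 × 1.04 × (137 − 193) = -114730 kJ/h
Converting: 114730 / 3600 s = 31.87 kW
Cooling duty = 1912.2 kJ/min

Q_c = 1910 kJ/min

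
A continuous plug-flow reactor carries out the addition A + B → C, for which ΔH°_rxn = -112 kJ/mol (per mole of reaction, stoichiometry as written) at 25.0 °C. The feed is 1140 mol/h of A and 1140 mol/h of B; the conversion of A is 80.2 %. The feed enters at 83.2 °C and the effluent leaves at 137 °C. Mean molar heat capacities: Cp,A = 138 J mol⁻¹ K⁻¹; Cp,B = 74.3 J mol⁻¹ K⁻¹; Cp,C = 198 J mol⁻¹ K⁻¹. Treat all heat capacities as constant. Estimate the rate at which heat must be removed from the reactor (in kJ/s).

Extent of reaction ξ = 0.802 × 1140 = 914.28 mol/h
Reaction term: ξ·ΔH°_rxn = 914.28 × -112 = -102400 kJ/h
Sensible, feed 83.2→25 °C: -14086 kJ/h
Outlet flows (mol/h): A 225.72, B 225.72, C 914.28
Sensible, products 25→137 °C: 25642 kJ/h
Q = ΔH = -90843 kJ/h = -25.234 kW
Heat removed = 25.234 kJ/s

Q_out = 25.2 kJ/s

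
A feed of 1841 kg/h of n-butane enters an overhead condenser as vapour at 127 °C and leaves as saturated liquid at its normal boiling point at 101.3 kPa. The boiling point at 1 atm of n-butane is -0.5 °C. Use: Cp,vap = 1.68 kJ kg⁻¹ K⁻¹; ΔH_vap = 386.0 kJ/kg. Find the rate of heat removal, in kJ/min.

Q_c = 18400 kJ/min

vapour 127→-0.5 °C: -214.2 kJ/kg
condensation at -0.5 °C: -386 kJ/kg
Δh = -214.2 + -386 = -600.2 kJ/kg
Q = ṁ·Δh = 1841 kg/h × -600.2 kJ/kg = -1.105e+06 kJ/h
|Q| = 306.94 kW = 18416 kJ/min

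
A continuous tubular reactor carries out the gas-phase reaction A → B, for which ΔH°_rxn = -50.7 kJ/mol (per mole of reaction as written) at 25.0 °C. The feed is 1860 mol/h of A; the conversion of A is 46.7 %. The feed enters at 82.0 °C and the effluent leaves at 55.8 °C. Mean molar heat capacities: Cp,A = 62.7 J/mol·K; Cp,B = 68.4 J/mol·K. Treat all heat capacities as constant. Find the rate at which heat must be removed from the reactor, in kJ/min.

Extent of reaction ξ = 0.467 × 1860 = 868.62 mol/h
Reaction term: ξ·ΔH°_rxn = 868.62 × -50.7 = -44039 kJ/h
Sensible, feed 82.0→25 °C: -6647.5 kJ/h
Outlet flows (mol/h): A 991.38, B 868.62
Sensible, products 25→55.8 °C: 3744.5 kJ/h
Q = ΔH = -46942 kJ/h = -13.039 kW
Heat removed = 782.37 kJ/min

Q_out = 782 kJ/min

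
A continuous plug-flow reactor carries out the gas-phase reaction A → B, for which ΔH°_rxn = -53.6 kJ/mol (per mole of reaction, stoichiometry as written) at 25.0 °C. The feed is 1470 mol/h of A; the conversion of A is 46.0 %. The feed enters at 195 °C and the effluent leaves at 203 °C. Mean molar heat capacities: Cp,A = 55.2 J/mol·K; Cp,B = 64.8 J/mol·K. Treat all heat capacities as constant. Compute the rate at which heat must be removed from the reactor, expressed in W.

Extent of reaction ξ = 0.460 × 1470 = 676.2 mol/h
Reaction term: ξ·ΔH°_rxn = 676.2 × -53.6 = -36244 kJ/h
Sensible, feed 195→25 °C: -13794 kJ/h
Outlet flows (mol/h): A 793.8, B 676.2
Sensible, products 25→203 °C: 15599 kJ/h
Q = ΔH = -34440 kJ/h = -9.5666 kW
Heat removed = 9566.6 W

Q_out = 9570 W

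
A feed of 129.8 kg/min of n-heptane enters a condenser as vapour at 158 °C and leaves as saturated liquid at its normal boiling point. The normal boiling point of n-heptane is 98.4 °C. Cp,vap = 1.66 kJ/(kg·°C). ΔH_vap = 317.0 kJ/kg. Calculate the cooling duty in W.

Q_c = 900000 W

vapour 158→98.4 °C: -98.936 kJ/kg
condensation at 98.4 °C: -317 kJ/kg
Δh = -98.936 + -317 = -415.94 kJ/kg
Q = ṁ·Δh = 129.8 kg/min × -415.94 kJ/kg = -53988 kJ/min
|Q| = 899.81 kW = 899810 W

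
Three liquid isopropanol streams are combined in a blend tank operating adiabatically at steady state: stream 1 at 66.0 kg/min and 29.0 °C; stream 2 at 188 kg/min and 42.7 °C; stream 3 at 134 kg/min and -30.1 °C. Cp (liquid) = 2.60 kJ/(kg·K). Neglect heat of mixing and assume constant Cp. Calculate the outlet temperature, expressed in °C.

T_out = 15.2 °C

No heat crosses the boundary, so H_out = H_in.
T_out = Σ ṁᵢCp,ᵢTᵢ / Σ ṁᵢCp,ᵢ
      = 15361 / 1008.8 = 15.227 °C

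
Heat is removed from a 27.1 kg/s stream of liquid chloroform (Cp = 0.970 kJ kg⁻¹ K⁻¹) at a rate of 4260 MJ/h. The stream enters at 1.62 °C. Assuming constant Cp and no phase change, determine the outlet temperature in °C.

T_out = -43.4 °C

Q = 4260 MJ/h = 1183.3 kJ/s
ΔT = Q/(ṁ·Cp) = 1183.3/(27.1×0.970) = 45.016 K
T_out = 1.62 − 45.016 = -43.396 °C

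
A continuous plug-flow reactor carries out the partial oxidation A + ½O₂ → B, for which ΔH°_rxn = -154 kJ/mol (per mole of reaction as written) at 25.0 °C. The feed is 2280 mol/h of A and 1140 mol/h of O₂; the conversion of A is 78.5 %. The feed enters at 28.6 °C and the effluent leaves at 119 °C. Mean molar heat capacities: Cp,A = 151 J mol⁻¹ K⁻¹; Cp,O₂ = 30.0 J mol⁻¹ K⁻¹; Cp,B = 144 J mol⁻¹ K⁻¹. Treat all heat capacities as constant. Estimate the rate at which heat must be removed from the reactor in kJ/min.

Q_out = 4090 kJ/min

Extent of reaction ξ = 0.785 × 2280 = 1789.8 mol/h
Reaction term: ξ·ΔH°_rxn = 1789.8 × -154 = -275630 kJ/h
Sensible, feed 28.6→25 °C: -1362.5 kJ/h
Outlet flows (mol/h): A 490.2, O₂ 245.1, B 1789.8
Sensible, products 25→119 °C: 31876 kJ/h
Q = ΔH = -245120 kJ/h = -68.088 kW
Heat removed = 4085.3 kJ/min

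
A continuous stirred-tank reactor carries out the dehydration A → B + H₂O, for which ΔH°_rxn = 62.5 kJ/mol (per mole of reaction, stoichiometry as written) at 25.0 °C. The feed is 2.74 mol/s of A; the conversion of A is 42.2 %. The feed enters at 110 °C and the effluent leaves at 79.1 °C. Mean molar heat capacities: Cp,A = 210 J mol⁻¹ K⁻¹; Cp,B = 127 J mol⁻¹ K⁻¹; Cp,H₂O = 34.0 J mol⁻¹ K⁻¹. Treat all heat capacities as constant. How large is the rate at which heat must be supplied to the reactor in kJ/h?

Extent of reaction ξ = 0.422 × 2.74 = 1.1563 mol/s
Reaction term: ξ·ΔH°_rxn = 1.1563 × 62.5 = 72.267 kJ/s
Sensible, feed 110→25 °C: -48.909 kJ/s
Outlet flows (mol/s): A 1.5837, B 1.1563, H₂O 1.1563
Sensible, products 25→79.1 °C: 28.064 kJ/s
Q = ΔH = 51.422 kJ/s = 51.422 kW
Heat supplied = 185120 kJ/h

Q_in = 185000 kJ/h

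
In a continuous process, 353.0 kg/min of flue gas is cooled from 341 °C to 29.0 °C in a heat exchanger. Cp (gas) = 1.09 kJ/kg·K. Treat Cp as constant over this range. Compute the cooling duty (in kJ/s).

Q_c = 2000 kJ/s

Q = ṁ·Cp·ΔT = 353.0 × 1.09 × (29.0 − 341) = -120050 kJ/min
Converting: 120050 / 60 s = 2000.8 kW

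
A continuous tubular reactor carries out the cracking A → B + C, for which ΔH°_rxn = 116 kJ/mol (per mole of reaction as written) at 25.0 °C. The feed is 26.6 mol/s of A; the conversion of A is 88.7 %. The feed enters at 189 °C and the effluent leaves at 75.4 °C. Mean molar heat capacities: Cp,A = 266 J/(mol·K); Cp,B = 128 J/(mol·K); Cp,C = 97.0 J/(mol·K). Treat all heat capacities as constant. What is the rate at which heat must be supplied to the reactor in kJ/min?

Q_in = 113000 kJ/min

Extent of reaction ξ = 0.887 × 26.6 = 23.594 mol/s
Reaction term: ξ·ΔH°_rxn = 23.594 × 116 = 2736.9 kJ/s
Sensible, feed 189→25 °C: -1160.4 kJ/s
Outlet flows (mol/s): A 3.0058, B 23.594, C 23.594
Sensible, products 25→75.4 °C: 307.86 kJ/s
Q = ΔH = 1884.4 kJ/s = 1884.4 kW
Heat supplied = 113060 kJ/min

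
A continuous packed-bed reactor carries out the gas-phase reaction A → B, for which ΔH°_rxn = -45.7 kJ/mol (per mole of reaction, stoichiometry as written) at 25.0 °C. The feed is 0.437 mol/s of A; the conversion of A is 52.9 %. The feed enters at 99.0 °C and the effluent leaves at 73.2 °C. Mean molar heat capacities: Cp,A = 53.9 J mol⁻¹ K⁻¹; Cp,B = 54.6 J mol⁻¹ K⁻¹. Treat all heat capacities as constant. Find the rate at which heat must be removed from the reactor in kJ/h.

Extent of reaction ξ = 0.529 × 0.437 = 0.23117 mol/s
Reaction term: ξ·ΔH°_rxn = 0.23117 × -45.7 = -10.565 kJ/s
Sensible, feed 99.0→25 °C: -1.743 kJ/s
Outlet flows (mol/s): A 0.20583, B 0.23117
Sensible, products 25→73.2 °C: 1.1431 kJ/s
Q = ΔH = -11.165 kJ/s = -11.165 kW
Heat removed = 40192 kJ/h

Q_out = 40200 kJ/h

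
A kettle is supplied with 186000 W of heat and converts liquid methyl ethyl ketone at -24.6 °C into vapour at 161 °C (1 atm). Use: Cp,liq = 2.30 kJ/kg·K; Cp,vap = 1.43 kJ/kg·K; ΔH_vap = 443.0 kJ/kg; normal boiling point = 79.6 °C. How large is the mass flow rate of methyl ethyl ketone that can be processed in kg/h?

Δh = 2.30×(79.6−-24.6) + 443.0 + 1.43×(161−79.6) = 799.06 kJ/kg
Q = 186000 W = 186 kJ/s = 669600 kJ/h
ṁ = Q/Δh = 669600 / 799.06 = 837.98 kg/h

ṁ = 838 kg/h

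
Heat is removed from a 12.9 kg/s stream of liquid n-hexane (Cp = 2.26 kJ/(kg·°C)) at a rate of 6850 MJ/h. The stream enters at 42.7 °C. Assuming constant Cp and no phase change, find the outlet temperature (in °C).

T_out = -22.6 °C

Q = 6850 MJ/h = 1902.8 kJ/s
ΔT = Q/(ṁ·Cp) = 1902.8/(12.9×2.26) = 65.266 K
T_out = 42.7 − 65.266 = -22.566 °C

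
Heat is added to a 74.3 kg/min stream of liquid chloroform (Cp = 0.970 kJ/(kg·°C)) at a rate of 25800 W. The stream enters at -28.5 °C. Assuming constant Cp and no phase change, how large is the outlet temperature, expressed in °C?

T_out = -7.02 °C

Q = 25800 W = 1548 kJ/min
ΔT = Q/(ṁ·Cp) = 1548/(74.3×0.970) = 21.479 K
T_out = -28.5 + 21.479 = -7.0212 °C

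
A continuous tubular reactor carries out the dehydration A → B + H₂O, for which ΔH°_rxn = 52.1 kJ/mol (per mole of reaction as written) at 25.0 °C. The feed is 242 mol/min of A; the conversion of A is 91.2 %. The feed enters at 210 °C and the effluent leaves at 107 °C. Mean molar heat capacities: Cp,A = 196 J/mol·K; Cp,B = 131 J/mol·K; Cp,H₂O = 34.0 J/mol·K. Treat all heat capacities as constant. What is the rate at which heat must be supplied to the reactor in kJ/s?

Extent of reaction ξ = 0.912 × 242 = 220.7 mol/min
Reaction term: ξ·ΔH°_rxn = 220.7 × 52.1 = 11499 kJ/min
Sensible, feed 210→25 °C: -8774.9 kJ/min
Outlet flows (mol/min): A 21.296, B 220.7, H₂O 220.7
Sensible, products 25→107 °C: 3328.4 kJ/min
Q = ΔH = 6052.2 kJ/min = 100.87 kW
Heat supplied = 100.87 kJ/s

Q_in = 101 kJ/s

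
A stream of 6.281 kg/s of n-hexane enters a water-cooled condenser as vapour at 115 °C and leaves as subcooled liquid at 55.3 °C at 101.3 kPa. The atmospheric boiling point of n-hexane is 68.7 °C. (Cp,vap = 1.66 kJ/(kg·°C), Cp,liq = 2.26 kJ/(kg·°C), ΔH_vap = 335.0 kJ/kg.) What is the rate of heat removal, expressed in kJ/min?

vapour 115→68.7 °C: -76.858 kJ/kg
condensation at 68.7 °C: -335 kJ/kg
liquid 68.7→55.3 °C: -30.284 kJ/kg
Δh = -76.858 + -335 + -30.284 = -442.14 kJ/kg
Q = ṁ·Δh = 6.281 kg/s × -442.14 kJ/kg = -2777.1 kJ/s
|Q| = 2777.1 kW = 166630 kJ/min

Q_c = 167000 kJ/min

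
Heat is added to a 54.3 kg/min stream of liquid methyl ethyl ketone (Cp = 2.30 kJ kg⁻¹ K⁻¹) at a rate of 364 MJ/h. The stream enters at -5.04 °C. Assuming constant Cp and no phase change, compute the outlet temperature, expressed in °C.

Q = 364 MJ/h = 6066.7 kJ/min
ΔT = Q/(ṁ·Cp) = 6066.7/(54.3×2.30) = 48.576 K
T_out = -5.04 + 48.576 = 43.536 °C

T_out = 43.5 °C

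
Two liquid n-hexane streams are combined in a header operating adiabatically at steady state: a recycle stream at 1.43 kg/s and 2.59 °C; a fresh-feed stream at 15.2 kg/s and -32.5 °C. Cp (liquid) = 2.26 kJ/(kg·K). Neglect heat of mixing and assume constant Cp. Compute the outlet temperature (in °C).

Adiabatic, steady state ⇒ Σ ṁᵢCp,ᵢ(T_out − Tᵢ) = 0
Σ ṁᵢCp,ᵢTᵢ = 1.43×2.26×2.59 + 15.2×2.26×-32.5 = -1108.1
Σ ṁᵢCp,ᵢ = 1.43×2.26 + 15.2×2.26 = 37.584
T_out = -1108.1 / 37.584 = -29.483 °C

T_out = -29.5 °C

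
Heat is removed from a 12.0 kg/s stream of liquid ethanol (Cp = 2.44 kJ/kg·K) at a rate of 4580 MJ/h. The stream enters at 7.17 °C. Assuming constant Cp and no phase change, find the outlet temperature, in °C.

Q = 4580 MJ/h = 1272.2 kJ/s
ΔT = Q/(ṁ·Cp) = 1272.2/(12.0×2.44) = 43.45 K
T_out = 7.17 − 43.45 = -36.28 °C

T_out = -36.3 °C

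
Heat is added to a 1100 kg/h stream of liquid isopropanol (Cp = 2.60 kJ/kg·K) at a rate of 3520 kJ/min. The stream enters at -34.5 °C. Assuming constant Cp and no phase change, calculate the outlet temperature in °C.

T_out = 39.3 °C

Q = 3520 kJ/min = 211200 kJ/h
ΔT = Q/(ṁ·Cp) = 211200/(1100×2.60) = 73.846 K
T_out = -34.5 + 73.846 = 39.346 °C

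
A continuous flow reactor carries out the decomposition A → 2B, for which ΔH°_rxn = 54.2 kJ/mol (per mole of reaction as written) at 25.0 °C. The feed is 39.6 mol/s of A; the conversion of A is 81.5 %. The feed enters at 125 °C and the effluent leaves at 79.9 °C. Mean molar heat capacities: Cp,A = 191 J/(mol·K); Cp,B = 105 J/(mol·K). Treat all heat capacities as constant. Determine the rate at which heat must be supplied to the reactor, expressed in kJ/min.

Q_in = 86500 kJ/min

Extent of reaction ξ = 0.815 × 39.6 = 32.274 mol/s
Reaction term: ξ·ΔH°_rxn = 32.274 × 54.2 = 1749.3 kJ/s
Sensible, feed 125→25 °C: -756.36 kJ/s
Outlet flows (mol/s): A 7.326, B 64.548
Sensible, products 25→79.9 °C: 448.91 kJ/s
Q = ΔH = 1441.8 kJ/s = 1441.8 kW
Heat supplied = 86508 kJ/min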